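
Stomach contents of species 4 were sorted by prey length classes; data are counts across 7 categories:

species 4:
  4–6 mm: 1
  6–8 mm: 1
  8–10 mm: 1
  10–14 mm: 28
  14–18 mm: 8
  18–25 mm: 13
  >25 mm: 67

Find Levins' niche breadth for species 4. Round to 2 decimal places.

2.57

Proportions for species 4 (n=119): 1/119=0.0084, 1/119=0.0084, 1/119=0.0084, 28/119=0.2353, 8/119=0.0672, 13/119=0.1092, 67/119=0.5630
Σpᵢ² = 0.0084² + 0.0084² + 0.0084² + 0.2353² + 0.0672² + 0.1092² + 0.5630² = 0.000071 + 0.000071 + 0.000071 + 0.055366 + 0.004516 + 0.011925 + 0.316969 = 0.388989
B = 1 / 0.388989 = 2.5708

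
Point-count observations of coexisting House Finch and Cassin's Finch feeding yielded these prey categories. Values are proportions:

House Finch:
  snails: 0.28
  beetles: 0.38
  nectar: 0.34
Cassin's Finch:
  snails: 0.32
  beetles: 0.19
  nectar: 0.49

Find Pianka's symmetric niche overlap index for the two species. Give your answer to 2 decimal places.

0.92

Σ p₁ᵢp₂ᵢ = 0.0896 + 0.0722 + 0.1666 = 0.3284
Σp_1ᵢ² = 0.28² + 0.38² + 0.34² = 0.0784 + 0.1444 + 0.1156 = 0.3384
Σp_2ᵢ² = 0.32² + 0.19² + 0.49² = 0.1024 + 0.0361 + 0.2401 = 0.3786
O = 0.3284 / √(0.3384 × 0.3786) = 0.3284 / 0.35794 = 0.9175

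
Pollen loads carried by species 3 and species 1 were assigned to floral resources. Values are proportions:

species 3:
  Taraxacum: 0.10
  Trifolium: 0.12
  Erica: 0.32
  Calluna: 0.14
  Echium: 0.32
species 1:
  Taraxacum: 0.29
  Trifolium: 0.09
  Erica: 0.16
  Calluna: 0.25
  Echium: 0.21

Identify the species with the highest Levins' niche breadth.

Σp_3ᵢ² = 0.10² + 0.12² + 0.32² + 0.14² + 0.32² = 0.0100 + 0.0144 + 0.1024 + 0.0196 + 0.1024 = 0.2488
B_3 = 1 / 0.2488 = 4.0193
Σp_1ᵢ² = 0.29² + 0.09² + 0.16² + 0.25² + 0.21² = 0.0841 + 0.0081 + 0.0256 + 0.0625 + 0.0441 = 0.2244
B_1 = 1 / 0.2244 = 4.4563
Highest B → broadest niche (most generalist): species 1 (B = 4.46).

species 1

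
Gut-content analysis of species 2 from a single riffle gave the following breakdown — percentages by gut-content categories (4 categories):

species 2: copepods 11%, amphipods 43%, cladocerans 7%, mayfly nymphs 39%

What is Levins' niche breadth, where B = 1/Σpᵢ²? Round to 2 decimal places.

Convert percentages to proportions (divide by 100).
Σpᵢ² = 0.11² + 0.43² + 0.07² + 0.39² = 0.0121 + 0.1849 + 0.0049 + 0.1521 = 0.3540
B = 1 / 0.3540 = 2.8249

2.82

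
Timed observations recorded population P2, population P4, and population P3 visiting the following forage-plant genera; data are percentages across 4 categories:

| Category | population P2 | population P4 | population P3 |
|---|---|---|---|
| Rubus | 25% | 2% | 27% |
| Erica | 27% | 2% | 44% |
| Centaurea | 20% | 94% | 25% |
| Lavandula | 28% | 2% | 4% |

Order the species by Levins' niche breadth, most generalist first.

population P2 > population P3 > population P4

Convert percentages to proportions (divide by 100).
Σp_P2ᵢ² = 0.25² + 0.27² + 0.20² + 0.28² = 0.0625 + 0.0729 + 0.0400 + 0.0784 = 0.2538
B_P2 = 1 / 0.2538 = 3.9401
Σp_P4ᵢ² = 0.02² + 0.02² + 0.94² + 0.02² = 0.0004 + 0.0004 + 0.8836 + 0.0004 = 0.8848
B_P4 = 1 / 0.8848 = 1.1302
Σp_P3ᵢ² = 0.27² + 0.44² + 0.25² + 0.04² = 0.0729 + 0.1936 + 0.0625 + 0.0016 = 0.3306
B_P3 = 1 / 0.3306 = 3.0248
Ranking by B (broadest → narrowest): population P2 (3.94) > population P3 (3.02) > population P4 (1.13)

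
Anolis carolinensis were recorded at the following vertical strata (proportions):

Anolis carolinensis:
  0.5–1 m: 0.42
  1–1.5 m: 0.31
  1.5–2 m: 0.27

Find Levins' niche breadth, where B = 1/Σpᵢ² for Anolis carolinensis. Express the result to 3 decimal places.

Σpᵢ² = 0.42² + 0.31² + 0.27² = 0.1764 + 0.0961 + 0.0729 = 0.3454
B = 1 / 0.3454 = 2.89519

2.895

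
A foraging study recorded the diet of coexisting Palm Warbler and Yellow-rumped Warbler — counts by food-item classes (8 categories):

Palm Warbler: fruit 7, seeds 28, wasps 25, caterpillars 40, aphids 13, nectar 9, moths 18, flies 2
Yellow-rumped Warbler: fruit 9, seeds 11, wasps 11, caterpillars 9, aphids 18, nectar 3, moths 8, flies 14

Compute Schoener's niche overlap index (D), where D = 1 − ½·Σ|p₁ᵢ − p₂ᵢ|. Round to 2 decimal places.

0.66

Proportions for Palm Warbler (n=142): 7/142=0.0493, 28/142=0.1972, 25/142=0.1761, 40/142=0.2817, 13/142=0.0915, 9/142=0.0634, 18/142=0.1268, 2/142=0.0141
Proportions for Yellow-rumped Warbler (n=83): 9/83=0.1084, 11/83=0.1325, 11/83=0.1325, 9/83=0.1084, 18/83=0.2169, 3/83=0.0361, 8/83=0.0964, 14/83=0.1687
Σ|p₁ᵢ − p₂ᵢ| = 0.0591 + 0.0647 + 0.0436 + 0.1733 + 0.1254 + 0.0273 + 0.0304 + 0.1546 = 0.6784
D = 1 − ½ × 0.6784 = 1 − 0.33920 = 0.66080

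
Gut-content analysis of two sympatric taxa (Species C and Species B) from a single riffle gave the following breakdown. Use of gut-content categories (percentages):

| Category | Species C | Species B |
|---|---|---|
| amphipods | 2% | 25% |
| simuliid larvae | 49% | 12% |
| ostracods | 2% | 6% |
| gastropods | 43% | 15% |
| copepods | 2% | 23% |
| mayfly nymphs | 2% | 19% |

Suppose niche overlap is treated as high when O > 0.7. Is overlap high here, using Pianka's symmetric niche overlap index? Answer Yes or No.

Convert percentages to proportions (divide by 100).
Σ p₁ᵢp₂ᵢ = 0.0050 + 0.0588 + 0.0012 + 0.0645 + 0.0046 + 0.0038 = 0.1379
Σp_1ᵢ² = 0.02² + 0.49² + 0.02² + 0.43² + 0.02² + 0.02² = 0.0004 + 0.2401 + 0.0004 + 0.1849 + 0.0004 + 0.0004 = 0.4266
Σp_2ᵢ² = 0.25² + 0.12² + 0.06² + 0.15² + 0.23² + 0.19² = 0.0625 + 0.0144 + 0.0036 + 0.0225 + 0.0529 + 0.0361 = 0.1920
O = 0.1379 / √(0.4266 × 0.1920) = 0.1379 / 0.28619 = 0.4818
O = 0.4818 < 0.7 → No.

No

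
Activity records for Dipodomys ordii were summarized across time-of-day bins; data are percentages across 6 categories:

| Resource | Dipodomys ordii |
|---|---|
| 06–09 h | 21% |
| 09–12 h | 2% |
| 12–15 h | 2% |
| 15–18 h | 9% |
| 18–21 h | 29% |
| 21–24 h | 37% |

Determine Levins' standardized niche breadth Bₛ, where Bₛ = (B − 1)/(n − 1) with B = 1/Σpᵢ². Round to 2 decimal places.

Convert percentages to proportions (divide by 100).
Σpᵢ² = 0.21² + 0.02² + 0.02² + 0.09² + 0.29² + 0.37² = 0.0441 + 0.0004 + 0.0004 + 0.0081 + 0.0841 + 0.1369 = 0.2740
B = 1 / 0.2740 = 3.6496
Bₛ = (B − 1)/(n − 1) = (3.6496 − 1)/(6 − 1) = 2.6496/5 = 0.5299

0.53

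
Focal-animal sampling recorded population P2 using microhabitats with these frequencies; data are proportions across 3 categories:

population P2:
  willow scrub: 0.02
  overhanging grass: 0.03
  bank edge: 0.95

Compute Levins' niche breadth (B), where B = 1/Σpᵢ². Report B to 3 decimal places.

1.106

Σpᵢ² = 0.02² + 0.03² + 0.95² = 0.0004 + 0.0009 + 0.9025 = 0.9038
B = 1 / 0.9038 = 1.10644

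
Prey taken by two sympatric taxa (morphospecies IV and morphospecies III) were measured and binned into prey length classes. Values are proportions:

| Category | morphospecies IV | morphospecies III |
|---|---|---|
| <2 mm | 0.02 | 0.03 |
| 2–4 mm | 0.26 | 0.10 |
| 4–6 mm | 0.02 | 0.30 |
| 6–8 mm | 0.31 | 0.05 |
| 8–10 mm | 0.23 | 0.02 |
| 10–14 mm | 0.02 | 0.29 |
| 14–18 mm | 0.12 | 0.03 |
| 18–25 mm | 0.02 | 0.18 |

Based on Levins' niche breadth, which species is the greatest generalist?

morphospecies III

Σp_IVᵢ² = 0.02² + 0.26² + 0.02² + 0.31² + 0.23² + 0.02² + 0.12² + 0.02² = 0.0004 + 0.0676 + 0.0004 + 0.0961 + 0.0529 + 0.0004 + 0.0144 + 0.0004 = 0.2326
B_IV = 1 / 0.2326 = 4.2992
Σp_IIIᵢ² = 0.03² + 0.10² + 0.30² + 0.05² + 0.02² + 0.29² + 0.03² + 0.18² = 0.0009 + 0.0100 + 0.0900 + 0.0025 + 0.0004 + 0.0841 + 0.0009 + 0.0324 = 0.2212
B_III = 1 / 0.2212 = 4.5208
Highest B → broadest niche (most generalist): morphospecies III (B = 4.52).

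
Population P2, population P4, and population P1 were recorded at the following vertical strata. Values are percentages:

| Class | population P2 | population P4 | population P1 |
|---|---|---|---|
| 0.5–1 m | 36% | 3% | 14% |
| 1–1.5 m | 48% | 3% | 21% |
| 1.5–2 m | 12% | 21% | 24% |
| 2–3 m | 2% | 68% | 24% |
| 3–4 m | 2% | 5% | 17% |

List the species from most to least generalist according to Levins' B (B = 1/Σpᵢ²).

population P1 > population P2 > population P4

Convert percentages to proportions (divide by 100).
Σp_P2ᵢ² = 0.36² + 0.48² + 0.12² + 0.02² + 0.02² = 0.1296 + 0.2304 + 0.0144 + 0.0004 + 0.0004 = 0.3752
B_P2 = 1 / 0.3752 = 2.6652
Σp_P4ᵢ² = 0.03² + 0.03² + 0.21² + 0.68² + 0.05² = 0.0009 + 0.0009 + 0.0441 + 0.4624 + 0.0025 = 0.5108
B_P4 = 1 / 0.5108 = 1.9577
Σp_P1ᵢ² = 0.14² + 0.21² + 0.24² + 0.24² + 0.17² = 0.0196 + 0.0441 + 0.0576 + 0.0576 + 0.0289 = 0.2078
B_P1 = 1 / 0.2078 = 4.8123
Ranking by B (broadest → narrowest): population P1 (4.81) > population P2 (2.67) > population P4 (1.96)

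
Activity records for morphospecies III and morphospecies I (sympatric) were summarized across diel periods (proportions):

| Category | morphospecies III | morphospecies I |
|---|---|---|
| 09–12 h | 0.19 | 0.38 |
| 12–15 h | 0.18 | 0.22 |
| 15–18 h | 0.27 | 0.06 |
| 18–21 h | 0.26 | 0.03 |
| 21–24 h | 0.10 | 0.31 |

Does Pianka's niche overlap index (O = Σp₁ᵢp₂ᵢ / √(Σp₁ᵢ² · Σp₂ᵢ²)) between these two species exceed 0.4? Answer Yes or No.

Σ p₁ᵢp₂ᵢ = 0.0722 + 0.0396 + 0.0162 + 0.0078 + 0.0310 = 0.1668
Σp_1ᵢ² = 0.19² + 0.18² + 0.27² + 0.26² + 0.10² = 0.0361 + 0.0324 + 0.0729 + 0.0676 + 0.0100 = 0.2190
Σp_2ᵢ² = 0.38² + 0.22² + 0.06² + 0.03² + 0.31² = 0.1444 + 0.0484 + 0.0036 + 0.0009 + 0.0961 = 0.2934
O = 0.1668 / √(0.2190 × 0.2934) = 0.1668 / 0.25348 = 0.6580
O = 0.6580 > 0.4 → Yes.

Yes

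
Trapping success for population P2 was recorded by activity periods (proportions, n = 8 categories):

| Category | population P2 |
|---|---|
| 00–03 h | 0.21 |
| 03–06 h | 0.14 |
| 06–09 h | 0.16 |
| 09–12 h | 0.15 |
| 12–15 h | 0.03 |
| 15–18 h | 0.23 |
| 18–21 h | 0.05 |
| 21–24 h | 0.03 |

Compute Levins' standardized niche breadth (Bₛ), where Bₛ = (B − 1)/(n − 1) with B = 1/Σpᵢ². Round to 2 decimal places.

0.70

Σpᵢ² = 0.21² + 0.14² + 0.16² + 0.15² + 0.03² + 0.23² + 0.05² + 0.03² = 0.0441 + 0.0196 + 0.0256 + 0.0225 + 0.0009 + 0.0529 + 0.0025 + 0.0009 = 0.1690
B = 1 / 0.1690 = 5.9172
Bₛ = (B − 1)/(n − 1) = (5.9172 − 1)/(8 − 1) = 4.9172/7 = 0.7025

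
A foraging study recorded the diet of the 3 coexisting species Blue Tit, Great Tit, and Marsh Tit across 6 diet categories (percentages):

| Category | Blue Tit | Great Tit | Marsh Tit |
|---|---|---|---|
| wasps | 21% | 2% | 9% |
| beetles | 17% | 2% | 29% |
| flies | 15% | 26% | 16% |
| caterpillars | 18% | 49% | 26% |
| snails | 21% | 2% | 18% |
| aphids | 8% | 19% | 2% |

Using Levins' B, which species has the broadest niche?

Blue Tit

Convert percentages to proportions (divide by 100).
Σp_Blueᵢ² = 0.21² + 0.17² + 0.15² + 0.18² + 0.21² + 0.08² = 0.0441 + 0.0289 + 0.0225 + 0.0324 + 0.0441 + 0.0064 = 0.1784
B_Blue = 1 / 0.1784 = 5.6054
Σp_Greaᵢ² = 0.02² + 0.02² + 0.26² + 0.49² + 0.02² + 0.19² = 0.0004 + 0.0004 + 0.0676 + 0.2401 + 0.0004 + 0.0361 = 0.3450
B_Grea = 1 / 0.3450 = 2.8986
Σp_Marsᵢ² = 0.09² + 0.29² + 0.16² + 0.26² + 0.18² + 0.02² = 0.0081 + 0.0841 + 0.0256 + 0.0676 + 0.0324 + 0.0004 = 0.2182
B_Mars = 1 / 0.2182 = 4.5830
Highest B → broadest niche (most generalist): Blue Tit (B = 5.61).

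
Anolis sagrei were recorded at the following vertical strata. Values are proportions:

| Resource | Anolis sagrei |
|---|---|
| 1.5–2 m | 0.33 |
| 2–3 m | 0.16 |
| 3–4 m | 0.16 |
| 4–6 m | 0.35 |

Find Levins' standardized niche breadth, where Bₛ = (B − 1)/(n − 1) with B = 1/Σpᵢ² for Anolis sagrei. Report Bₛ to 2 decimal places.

Σpᵢ² = 0.33² + 0.16² + 0.16² + 0.35² = 0.1089 + 0.0256 + 0.0256 + 0.1225 = 0.2826
B = 1 / 0.2826 = 3.5386
Bₛ = (B − 1)/(n − 1) = (3.5386 − 1)/(4 − 1) = 2.5386/3 = 0.8462

0.85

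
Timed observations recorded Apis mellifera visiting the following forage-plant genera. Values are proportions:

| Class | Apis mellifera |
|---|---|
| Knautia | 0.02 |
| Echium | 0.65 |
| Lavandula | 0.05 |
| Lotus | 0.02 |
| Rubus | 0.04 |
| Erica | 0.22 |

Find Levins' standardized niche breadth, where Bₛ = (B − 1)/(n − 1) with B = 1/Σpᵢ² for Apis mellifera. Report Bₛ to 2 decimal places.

0.22

Σpᵢ² = 0.02² + 0.65² + 0.05² + 0.02² + 0.04² + 0.22² = 0.0004 + 0.4225 + 0.0025 + 0.0004 + 0.0016 + 0.0484 = 0.4758
B = 1 / 0.4758 = 2.1017
Bₛ = (B − 1)/(n − 1) = (2.1017 − 1)/(6 − 1) = 1.1017/5 = 0.2203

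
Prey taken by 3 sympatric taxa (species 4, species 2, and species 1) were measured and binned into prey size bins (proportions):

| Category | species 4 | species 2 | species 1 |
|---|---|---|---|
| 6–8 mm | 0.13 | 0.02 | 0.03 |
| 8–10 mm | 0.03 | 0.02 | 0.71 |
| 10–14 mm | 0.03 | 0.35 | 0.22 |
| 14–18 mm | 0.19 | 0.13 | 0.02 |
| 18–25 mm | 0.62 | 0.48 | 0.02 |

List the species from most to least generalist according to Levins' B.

Σp_4ᵢ² = 0.13² + 0.03² + 0.03² + 0.19² + 0.62² = 0.0169 + 0.0009 + 0.0009 + 0.0361 + 0.3844 = 0.4392
B_4 = 1 / 0.4392 = 2.2769
Σp_2ᵢ² = 0.02² + 0.02² + 0.35² + 0.13² + 0.48² = 0.0004 + 0.0004 + 0.1225 + 0.0169 + 0.2304 = 0.3706
B_2 = 1 / 0.3706 = 2.6983
Σp_1ᵢ² = 0.03² + 0.71² + 0.22² + 0.02² + 0.02² = 0.0009 + 0.5041 + 0.0484 + 0.0004 + 0.0004 = 0.5542
B_1 = 1 / 0.5542 = 1.8044
Ranking by B (broadest → narrowest): species 2 (2.70) > species 4 (2.28) > species 1 (1.80)

species 2 > species 4 > species 1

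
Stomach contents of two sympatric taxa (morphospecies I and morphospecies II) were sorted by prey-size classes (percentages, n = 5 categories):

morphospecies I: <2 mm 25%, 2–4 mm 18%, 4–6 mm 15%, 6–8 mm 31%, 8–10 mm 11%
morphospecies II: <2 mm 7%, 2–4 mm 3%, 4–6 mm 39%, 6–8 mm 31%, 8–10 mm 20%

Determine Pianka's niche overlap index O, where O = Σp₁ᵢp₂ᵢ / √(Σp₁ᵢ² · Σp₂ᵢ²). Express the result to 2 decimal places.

0.77

Convert percentages to proportions (divide by 100).
Σ p₁ᵢp₂ᵢ = 0.0175 + 0.0054 + 0.0585 + 0.0961 + 0.0220 = 0.1995
Σp_1ᵢ² = 0.25² + 0.18² + 0.15² + 0.31² + 0.11² = 0.0625 + 0.0324 + 0.0225 + 0.0961 + 0.0121 = 0.2256
Σp_2ᵢ² = 0.07² + 0.03² + 0.39² + 0.31² + 0.20² = 0.0049 + 0.0009 + 0.1521 + 0.0961 + 0.0400 = 0.2940
O = 0.1995 / √(0.2256 × 0.2940) = 0.1995 / 0.25754 = 0.7746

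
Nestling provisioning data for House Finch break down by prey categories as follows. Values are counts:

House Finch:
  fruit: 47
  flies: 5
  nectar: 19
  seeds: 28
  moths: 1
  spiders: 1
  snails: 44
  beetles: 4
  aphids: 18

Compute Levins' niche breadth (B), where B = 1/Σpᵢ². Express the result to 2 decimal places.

Proportions for House Finch (n=167): 47/167=0.2814, 5/167=0.0299, 19/167=0.1138, 28/167=0.1677, 1/167=0.0060, 1/167=0.0060, 44/167=0.2635, 4/167=0.0240, 18/167=0.1078
Σpᵢ² = 0.2814² + 0.0299² + 0.1138² + 0.1677² + 0.0060² + 0.0060² + 0.2635² + 0.0240² + 0.1078² = 0.079186 + 0.000894 + 0.012950 + 0.028123 + 0.000036 + 0.000036 + 0.069432 + 0.000576 + 0.011621 = 0.202854
B = 1 / 0.202854 = 4.9297

4.93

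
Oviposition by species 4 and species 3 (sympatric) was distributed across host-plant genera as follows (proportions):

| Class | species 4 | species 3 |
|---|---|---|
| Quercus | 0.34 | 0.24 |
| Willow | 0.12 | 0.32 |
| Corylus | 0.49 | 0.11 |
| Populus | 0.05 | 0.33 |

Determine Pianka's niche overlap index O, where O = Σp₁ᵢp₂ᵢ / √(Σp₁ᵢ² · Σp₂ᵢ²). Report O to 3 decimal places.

Σ p₁ᵢp₂ᵢ = 0.0816 + 0.0384 + 0.0539 + 0.0165 = 0.1904
Σp_1ᵢ² = 0.34² + 0.12² + 0.49² + 0.05² = 0.1156 + 0.0144 + 0.2401 + 0.0025 = 0.3726
Σp_2ᵢ² = 0.24² + 0.32² + 0.11² + 0.33² = 0.0576 + 0.1024 + 0.0121 + 0.1089 = 0.2810
O = 0.1904 / √(0.3726 × 0.2810) = 0.1904 / 0.323575 = 0.58843

0.588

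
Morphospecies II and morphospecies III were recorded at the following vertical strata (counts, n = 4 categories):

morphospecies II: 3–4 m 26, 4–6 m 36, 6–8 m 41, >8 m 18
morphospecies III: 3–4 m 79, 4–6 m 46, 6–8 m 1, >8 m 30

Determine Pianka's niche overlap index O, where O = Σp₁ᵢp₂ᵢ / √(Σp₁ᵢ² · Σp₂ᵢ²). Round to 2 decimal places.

Proportions for morphospecies II (n=121): 26/121=0.2149, 36/121=0.2975, 41/121=0.3388, 18/121=0.1488
Proportions for morphospecies III (n=156): 79/156=0.5064, 46/156=0.2949, 1/156=0.0064, 30/156=0.1923
Σ p₁ᵢp₂ᵢ = 0.108825 + 0.087733 + 0.002168 + 0.028614 = 0.227340
Σp_1ᵢ² = 0.2149² + 0.2975² + 0.3388² + 0.1488² = 0.046182 + 0.088506 + 0.114785 + 0.022141 = 0.271614
Σp_2ᵢ² = 0.5064² + 0.2949² + 0.0064² + 0.1923² = 0.256441 + 0.086966 + 0.000041 + 0.036979 = 0.380427
O = 0.227340 / √(0.271614 × 0.380427) = 0.227340 / 0.3214488 = 0.7072

0.71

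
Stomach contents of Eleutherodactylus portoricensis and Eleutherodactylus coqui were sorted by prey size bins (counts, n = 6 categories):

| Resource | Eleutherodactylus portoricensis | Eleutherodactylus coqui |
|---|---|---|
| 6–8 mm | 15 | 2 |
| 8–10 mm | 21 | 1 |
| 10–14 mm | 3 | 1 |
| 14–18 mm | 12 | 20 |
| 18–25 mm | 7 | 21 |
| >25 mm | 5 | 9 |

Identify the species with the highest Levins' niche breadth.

Proportions for Eleutherodactylus portoricensis (n=63): 15/63=0.2381, 21/63=0.3333, 3/63=0.0476, 12/63=0.1905, 7/63=0.1111, 5/63=0.0794
Proportions for Eleutherodactylus coqui (n=54): 2/54=0.0370, 1/54=0.0185, 1/54=0.0185, 20/54=0.3704, 21/54=0.3889, 9/54=0.1667
Σp_portᵢ² = 0.2381² + 0.3333² + 0.0476² + 0.1905² + 0.1111² + 0.0794² = 0.056692 + 0.111089 + 0.002266 + 0.036290 + 0.012343 + 0.006304 = 0.224984
B_port = 1 / 0.224984 = 4.4448
Σp_coquᵢ² = 0.0370² + 0.0185² + 0.0185² + 0.3704² + 0.3889² + 0.1667² = 0.001369 + 0.000342 + 0.000342 + 0.137196 + 0.151243 + 0.027789 = 0.318281
B_coqu = 1 / 0.318281 = 3.1419
Highest B → broadest niche (most generalist): Eleutherodactylus portoricensis (B = 4.44).

Eleutherodactylus portoricensis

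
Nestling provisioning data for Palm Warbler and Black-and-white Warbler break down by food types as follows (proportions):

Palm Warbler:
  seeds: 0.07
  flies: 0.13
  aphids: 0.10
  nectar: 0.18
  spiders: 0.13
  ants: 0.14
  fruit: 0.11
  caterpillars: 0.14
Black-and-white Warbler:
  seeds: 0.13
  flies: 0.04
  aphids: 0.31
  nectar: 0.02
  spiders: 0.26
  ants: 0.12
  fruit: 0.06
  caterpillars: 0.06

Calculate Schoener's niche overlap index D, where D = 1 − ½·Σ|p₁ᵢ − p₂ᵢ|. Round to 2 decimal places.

0.60

Σ|p₁ᵢ − p₂ᵢ| = 0.06 + 0.09 + 0.21 + 0.16 + 0.13 + 0.02 + 0.05 + 0.08 = 0.80
D = 1 − ½ × 0.80 = 1 − 0.400 = 0.6000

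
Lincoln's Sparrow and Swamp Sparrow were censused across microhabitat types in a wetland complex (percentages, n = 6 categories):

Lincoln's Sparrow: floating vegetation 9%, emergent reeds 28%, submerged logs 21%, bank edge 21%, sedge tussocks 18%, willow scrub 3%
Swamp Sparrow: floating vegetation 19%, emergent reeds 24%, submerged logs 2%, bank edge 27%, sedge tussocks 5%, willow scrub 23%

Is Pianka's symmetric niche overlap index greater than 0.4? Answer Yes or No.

Yes

Convert percentages to proportions (divide by 100).
Σ p₁ᵢp₂ᵢ = 0.0171 + 0.0672 + 0.0042 + 0.0567 + 0.0090 + 0.0069 = 0.1611
Σp_1ᵢ² = 0.09² + 0.28² + 0.21² + 0.21² + 0.18² + 0.03² = 0.0081 + 0.0784 + 0.0441 + 0.0441 + 0.0324 + 0.0009 = 0.2080
Σp_2ᵢ² = 0.19² + 0.24² + 0.02² + 0.27² + 0.05² + 0.23² = 0.0361 + 0.0576 + 0.0004 + 0.0729 + 0.0025 + 0.0529 = 0.2224
O = 0.1611 / √(0.2080 × 0.2224) = 0.1611 / 0.21508 = 0.7490
O = 0.7490 > 0.4 → Yes.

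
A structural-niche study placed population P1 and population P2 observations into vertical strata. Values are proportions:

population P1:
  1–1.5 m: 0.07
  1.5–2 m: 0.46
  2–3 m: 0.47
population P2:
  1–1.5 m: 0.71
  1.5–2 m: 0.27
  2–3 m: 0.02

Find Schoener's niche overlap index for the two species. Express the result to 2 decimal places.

0.36

Σ|p₁ᵢ − p₂ᵢ| = 0.64 + 0.19 + 0.45 = 1.28
D = 1 − ½ × 1.28 = 1 − 0.640 = 0.3600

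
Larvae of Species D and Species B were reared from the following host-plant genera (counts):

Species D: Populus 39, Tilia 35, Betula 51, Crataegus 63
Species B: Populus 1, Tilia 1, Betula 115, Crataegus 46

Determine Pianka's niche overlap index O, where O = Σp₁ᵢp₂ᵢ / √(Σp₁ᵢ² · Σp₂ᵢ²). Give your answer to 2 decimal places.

0.74

Proportions for Species D (n=188): 39/188=0.2074, 35/188=0.1862, 51/188=0.2713, 63/188=0.3351
Proportions for Species B (n=163): 1/163=0.0061, 1/163=0.0061, 115/163=0.7055, 46/163=0.2822
Σ p₁ᵢp₂ᵢ = 0.001265 + 0.001136 + 0.191402 + 0.094565 = 0.288368
Σp_1ᵢ² = 0.2074² + 0.1862² + 0.2713² + 0.3351² = 0.043015 + 0.034670 + 0.073604 + 0.112292 = 0.263581
Σp_2ᵢ² = 0.0061² + 0.0061² + 0.7055² + 0.2822² = 0.000037 + 0.000037 + 0.497730 + 0.079637 = 0.577441
O = 0.288368 / √(0.263581 × 0.577441) = 0.288368 / 0.3901314 = 0.7392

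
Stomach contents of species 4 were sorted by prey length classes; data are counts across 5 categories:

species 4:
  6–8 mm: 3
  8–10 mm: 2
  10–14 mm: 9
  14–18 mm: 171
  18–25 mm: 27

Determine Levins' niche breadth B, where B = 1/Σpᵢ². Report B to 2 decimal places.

Proportions for species 4 (n=212): 3/212=0.0142, 2/212=0.0094, 9/212=0.0425, 171/212=0.8066, 27/212=0.1274
Σpᵢ² = 0.0142² + 0.0094² + 0.0425² + 0.8066² + 0.1274² = 0.000202 + 0.000088 + 0.001806 + 0.650604 + 0.016231 = 0.668931
B = 1 / 0.668931 = 1.4949

1.49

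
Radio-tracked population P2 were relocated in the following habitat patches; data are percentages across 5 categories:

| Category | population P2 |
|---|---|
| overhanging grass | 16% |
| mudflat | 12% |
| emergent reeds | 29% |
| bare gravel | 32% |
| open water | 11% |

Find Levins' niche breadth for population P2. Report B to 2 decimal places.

4.19

Convert percentages to proportions (divide by 100).
Σpᵢ² = 0.16² + 0.12² + 0.29² + 0.32² + 0.11² = 0.0256 + 0.0144 + 0.0841 + 0.1024 + 0.0121 = 0.2386
B = 1 / 0.2386 = 4.1911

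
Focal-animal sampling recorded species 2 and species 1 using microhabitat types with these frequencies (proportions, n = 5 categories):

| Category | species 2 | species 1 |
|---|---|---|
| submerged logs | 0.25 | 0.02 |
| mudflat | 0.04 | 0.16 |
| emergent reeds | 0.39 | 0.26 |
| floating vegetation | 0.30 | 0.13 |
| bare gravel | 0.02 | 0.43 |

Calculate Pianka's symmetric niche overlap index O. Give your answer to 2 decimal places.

0.53

Σ p₁ᵢp₂ᵢ = 0.0050 + 0.0064 + 0.1014 + 0.0390 + 0.0086 = 0.1604
Σp_1ᵢ² = 0.25² + 0.04² + 0.39² + 0.30² + 0.02² = 0.0625 + 0.0016 + 0.1521 + 0.0900 + 0.0004 = 0.3066
Σp_2ᵢ² = 0.02² + 0.16² + 0.26² + 0.13² + 0.43² = 0.0004 + 0.0256 + 0.0676 + 0.0169 + 0.1849 = 0.2954
O = 0.1604 / √(0.3066 × 0.2954) = 0.1604 / 0.30095 = 0.5330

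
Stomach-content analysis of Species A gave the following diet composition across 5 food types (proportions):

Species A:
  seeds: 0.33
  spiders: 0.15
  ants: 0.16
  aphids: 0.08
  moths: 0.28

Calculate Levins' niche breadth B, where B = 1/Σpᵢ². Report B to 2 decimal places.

4.14

Σpᵢ² = 0.33² + 0.15² + 0.16² + 0.08² + 0.28² = 0.1089 + 0.0225 + 0.0256 + 0.0064 + 0.0784 = 0.2418
B = 1 / 0.2418 = 4.1356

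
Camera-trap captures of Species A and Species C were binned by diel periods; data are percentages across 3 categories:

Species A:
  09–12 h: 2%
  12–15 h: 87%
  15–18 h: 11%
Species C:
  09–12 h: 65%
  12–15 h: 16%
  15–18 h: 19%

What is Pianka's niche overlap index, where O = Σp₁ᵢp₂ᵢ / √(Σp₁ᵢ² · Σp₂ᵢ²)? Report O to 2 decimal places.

0.28

Convert percentages to proportions (divide by 100).
Σ p₁ᵢp₂ᵢ = 0.0130 + 0.1392 + 0.0209 = 0.1731
Σp_1ᵢ² = 0.02² + 0.87² + 0.11² = 0.0004 + 0.7569 + 0.0121 = 0.7694
Σp_2ᵢ² = 0.65² + 0.16² + 0.19² = 0.4225 + 0.0256 + 0.0361 = 0.4842
O = 0.1731 / √(0.7694 × 0.4842) = 0.1731 / 0.61036 = 0.2836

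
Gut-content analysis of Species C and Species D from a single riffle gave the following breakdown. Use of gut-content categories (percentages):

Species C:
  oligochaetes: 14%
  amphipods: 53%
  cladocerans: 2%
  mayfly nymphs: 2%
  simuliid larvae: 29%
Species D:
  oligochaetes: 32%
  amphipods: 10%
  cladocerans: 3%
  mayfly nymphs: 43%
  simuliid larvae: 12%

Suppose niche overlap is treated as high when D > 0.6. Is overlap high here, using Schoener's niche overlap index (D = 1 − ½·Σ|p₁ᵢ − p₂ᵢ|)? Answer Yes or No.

Convert percentages to proportions (divide by 100).
Σ|p₁ᵢ − p₂ᵢ| = 0.18 + 0.43 + 0.01 + 0.41 + 0.17 = 1.20
D = 1 − ½ × 1.20 = 1 − 0.600 = 0.4000
D = 0.4000 < 0.6 → No.

No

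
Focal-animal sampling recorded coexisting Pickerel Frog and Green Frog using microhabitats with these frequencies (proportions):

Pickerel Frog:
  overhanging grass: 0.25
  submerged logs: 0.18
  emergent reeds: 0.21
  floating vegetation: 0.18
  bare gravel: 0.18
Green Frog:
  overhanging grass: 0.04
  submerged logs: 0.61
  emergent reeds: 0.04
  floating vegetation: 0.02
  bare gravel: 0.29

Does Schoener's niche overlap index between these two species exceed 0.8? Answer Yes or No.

Σ|p₁ᵢ − p₂ᵢ| = 0.21 + 0.43 + 0.17 + 0.16 + 0.11 = 1.08
D = 1 − ½ × 1.08 = 1 − 0.540 = 0.4600
D = 0.4600 < 0.8 → No.

No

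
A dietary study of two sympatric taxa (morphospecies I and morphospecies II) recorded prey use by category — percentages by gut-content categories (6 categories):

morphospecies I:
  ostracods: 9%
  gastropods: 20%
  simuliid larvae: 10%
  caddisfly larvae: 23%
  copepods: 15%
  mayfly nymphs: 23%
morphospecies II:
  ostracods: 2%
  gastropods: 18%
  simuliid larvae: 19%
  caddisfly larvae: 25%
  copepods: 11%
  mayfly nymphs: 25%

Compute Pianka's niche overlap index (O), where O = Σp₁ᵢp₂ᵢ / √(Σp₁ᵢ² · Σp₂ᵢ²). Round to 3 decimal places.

0.961

Convert percentages to proportions (divide by 100).
Σ p₁ᵢp₂ᵢ = 0.0018 + 0.0360 + 0.0190 + 0.0575 + 0.0165 + 0.0575 = 0.1883
Σp_1ᵢ² = 0.09² + 0.20² + 0.10² + 0.23² + 0.15² + 0.23² = 0.0081 + 0.0400 + 0.0100 + 0.0529 + 0.0225 + 0.0529 = 0.1864
Σp_2ᵢ² = 0.02² + 0.18² + 0.19² + 0.25² + 0.11² + 0.25² = 0.0004 + 0.0324 + 0.0361 + 0.0625 + 0.0121 + 0.0625 = 0.2060
O = 0.1883 / √(0.1864 × 0.2060) = 0.1883 / 0.195955 = 0.96093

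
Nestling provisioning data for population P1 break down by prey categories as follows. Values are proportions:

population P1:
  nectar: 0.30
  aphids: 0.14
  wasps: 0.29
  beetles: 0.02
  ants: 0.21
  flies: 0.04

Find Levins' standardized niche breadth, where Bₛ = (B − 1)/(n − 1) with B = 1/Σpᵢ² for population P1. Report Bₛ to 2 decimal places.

Σpᵢ² = 0.30² + 0.14² + 0.29² + 0.02² + 0.21² + 0.04² = 0.0900 + 0.0196 + 0.0841 + 0.0004 + 0.0441 + 0.0016 = 0.2398
B = 1 / 0.2398 = 4.1701
Bₛ = (B − 1)/(n − 1) = (4.1701 − 1)/(6 − 1) = 3.1701/5 = 0.6340

0.63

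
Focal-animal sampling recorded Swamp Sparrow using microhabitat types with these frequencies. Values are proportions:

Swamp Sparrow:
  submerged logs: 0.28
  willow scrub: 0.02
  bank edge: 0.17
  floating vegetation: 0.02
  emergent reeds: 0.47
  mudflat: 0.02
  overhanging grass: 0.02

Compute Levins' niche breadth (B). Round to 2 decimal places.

3.03

Σpᵢ² = 0.28² + 0.02² + 0.17² + 0.02² + 0.47² + 0.02² + 0.02² = 0.0784 + 0.0004 + 0.0289 + 0.0004 + 0.2209 + 0.0004 + 0.0004 = 0.3298
B = 1 / 0.3298 = 3.0321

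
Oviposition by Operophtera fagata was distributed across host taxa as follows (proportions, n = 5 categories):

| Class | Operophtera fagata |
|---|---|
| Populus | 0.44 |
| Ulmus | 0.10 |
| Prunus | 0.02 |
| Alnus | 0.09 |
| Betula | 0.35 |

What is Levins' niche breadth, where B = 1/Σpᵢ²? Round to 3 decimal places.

Σpᵢ² = 0.44² + 0.10² + 0.02² + 0.09² + 0.35² = 0.1936 + 0.0100 + 0.0004 + 0.0081 + 0.1225 = 0.3346
B = 1 / 0.3346 = 2.98864

2.989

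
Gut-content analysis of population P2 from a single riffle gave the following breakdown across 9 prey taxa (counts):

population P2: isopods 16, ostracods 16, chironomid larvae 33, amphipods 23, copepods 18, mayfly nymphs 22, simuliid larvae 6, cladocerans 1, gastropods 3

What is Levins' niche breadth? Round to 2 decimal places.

Proportions for population P2 (n=138): 16/138=0.1159, 16/138=0.1159, 33/138=0.2391, 23/138=0.1667, 18/138=0.1304, 22/138=0.1594, 6/138=0.0435, 1/138=0.0072, 3/138=0.0217
Σpᵢ² = 0.1159² + 0.1159² + 0.2391² + 0.1667² + 0.1304² + 0.1594² + 0.0435² + 0.0072² + 0.0217² = 0.013433 + 0.013433 + 0.057169 + 0.027789 + 0.017004 + 0.025408 + 0.001892 + 0.000052 + 0.000471 = 0.156651
B = 1 / 0.156651 = 6.3836

6.38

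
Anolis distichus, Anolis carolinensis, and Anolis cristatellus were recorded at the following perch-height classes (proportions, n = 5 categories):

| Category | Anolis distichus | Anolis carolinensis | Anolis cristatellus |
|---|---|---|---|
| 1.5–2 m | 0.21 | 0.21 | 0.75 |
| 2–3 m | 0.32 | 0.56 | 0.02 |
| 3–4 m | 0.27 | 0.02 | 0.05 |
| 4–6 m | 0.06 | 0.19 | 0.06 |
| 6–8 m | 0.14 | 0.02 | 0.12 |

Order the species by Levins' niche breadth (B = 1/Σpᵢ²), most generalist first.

Anolis distichus > Anolis carolinensis > Anolis cristatellus

Σp_distᵢ² = 0.21² + 0.32² + 0.27² + 0.06² + 0.14² = 0.0441 + 0.1024 + 0.0729 + 0.0036 + 0.0196 = 0.2426
B_dist = 1 / 0.2426 = 4.1220
Σp_caroᵢ² = 0.21² + 0.56² + 0.02² + 0.19² + 0.02² = 0.0441 + 0.3136 + 0.0004 + 0.0361 + 0.0004 = 0.3946
B_caro = 1 / 0.3946 = 2.5342
Σp_crisᵢ² = 0.75² + 0.02² + 0.05² + 0.06² + 0.12² = 0.5625 + 0.0004 + 0.0025 + 0.0036 + 0.0144 = 0.5834
B_cris = 1 / 0.5834 = 1.7141
Ranking by B (broadest → narrowest): Anolis distichus (4.12) > Anolis carolinensis (2.53) > Anolis cristatellus (1.71)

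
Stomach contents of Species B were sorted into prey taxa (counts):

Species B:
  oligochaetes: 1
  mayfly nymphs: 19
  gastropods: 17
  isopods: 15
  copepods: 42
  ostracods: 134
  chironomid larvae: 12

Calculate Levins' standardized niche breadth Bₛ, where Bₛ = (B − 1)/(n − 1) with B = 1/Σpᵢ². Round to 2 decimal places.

0.30

Proportions for Species B (n=240): 1/240=0.0042, 19/240=0.0792, 17/240=0.0708, 15/240=0.0625, 42/240=0.1750, 134/240=0.5583, 12/240=0.0500
Σpᵢ² = 0.0042² + 0.0792² + 0.0708² + 0.0625² + 0.1750² + 0.5583² + 0.0500² = 0.000018 + 0.006273 + 0.005013 + 0.003906 + 0.030625 + 0.311699 + 0.002500 = 0.360034
B = 1 / 0.360034 = 2.7775
Bₛ = (B − 1)/(n − 1) = (2.7775 − 1)/(7 − 1) = 1.7775/6 = 0.2963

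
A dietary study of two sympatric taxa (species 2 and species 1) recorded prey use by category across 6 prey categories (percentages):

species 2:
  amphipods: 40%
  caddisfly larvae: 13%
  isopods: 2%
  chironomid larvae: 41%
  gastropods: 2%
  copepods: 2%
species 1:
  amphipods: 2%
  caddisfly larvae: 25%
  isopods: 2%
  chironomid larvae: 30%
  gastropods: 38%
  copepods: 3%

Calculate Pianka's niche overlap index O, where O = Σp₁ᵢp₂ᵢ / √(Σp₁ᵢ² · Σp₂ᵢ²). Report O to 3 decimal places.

0.535

Convert percentages to proportions (divide by 100).
Σ p₁ᵢp₂ᵢ = 0.0080 + 0.0325 + 0.0004 + 0.1230 + 0.0076 + 0.0006 = 0.1721
Σp_1ᵢ² = 0.40² + 0.13² + 0.02² + 0.41² + 0.02² + 0.02² = 0.1600 + 0.0169 + 0.0004 + 0.1681 + 0.0004 + 0.0004 = 0.3462
Σp_2ᵢ² = 0.02² + 0.25² + 0.02² + 0.30² + 0.38² + 0.03² = 0.0004 + 0.0625 + 0.0004 + 0.0900 + 0.1444 + 0.0009 = 0.2986
O = 0.1721 / √(0.3462 × 0.2986) = 0.1721 / 0.321520 = 0.53527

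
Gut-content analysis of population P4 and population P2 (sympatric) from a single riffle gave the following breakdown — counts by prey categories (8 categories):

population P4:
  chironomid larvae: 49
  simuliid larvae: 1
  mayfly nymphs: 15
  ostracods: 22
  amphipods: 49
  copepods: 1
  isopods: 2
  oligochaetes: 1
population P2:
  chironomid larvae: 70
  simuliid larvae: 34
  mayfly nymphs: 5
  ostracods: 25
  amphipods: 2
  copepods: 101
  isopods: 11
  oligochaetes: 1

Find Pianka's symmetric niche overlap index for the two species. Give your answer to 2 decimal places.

Proportions for population P4 (n=140): 49/140=0.3500, 1/140=0.0071, 15/140=0.1071, 22/140=0.1571, 49/140=0.3500, 1/140=0.0071, 2/140=0.0143, 1/140=0.0071
Proportions for population P2 (n=249): 70/249=0.2811, 34/249=0.1365, 5/249=0.0201, 25/249=0.1004, 2/249=0.0080, 101/249=0.4056, 11/249=0.0442, 1/249=0.0040
Σ p₁ᵢp₂ᵢ = 0.098385 + 0.000969 + 0.002153 + 0.015773 + 0.002800 + 0.002880 + 0.000632 + 0.000028 = 0.123620
Σp_1ᵢ² = 0.3500² + 0.0071² + 0.1071² + 0.1571² + 0.3500² + 0.0071² + 0.0143² + 0.0071² = 0.122500 + 0.000050 + 0.011470 + 0.024680 + 0.122500 + 0.000050 + 0.000204 + 0.000050 = 0.281504
Σp_2ᵢ² = 0.2811² + 0.1365² + 0.0201² + 0.1004² + 0.0080² + 0.4056² + 0.0442² + 0.0040² = 0.079017 + 0.018632 + 0.000404 + 0.010080 + 0.000064 + 0.164511 + 0.001954 + 0.000016 = 0.274678
O = 0.123620 / √(0.281504 × 0.274678) = 0.123620 / 0.2780701 = 0.4446

0.44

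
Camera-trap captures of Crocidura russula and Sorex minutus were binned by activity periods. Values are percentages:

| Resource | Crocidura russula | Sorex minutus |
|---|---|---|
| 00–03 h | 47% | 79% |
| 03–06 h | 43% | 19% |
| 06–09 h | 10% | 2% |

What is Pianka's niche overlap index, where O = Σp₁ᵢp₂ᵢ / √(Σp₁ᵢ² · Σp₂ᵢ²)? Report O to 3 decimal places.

0.868

Convert percentages to proportions (divide by 100).
Σ p₁ᵢp₂ᵢ = 0.3713 + 0.0817 + 0.0020 = 0.4550
Σp_1ᵢ² = 0.47² + 0.43² + 0.10² = 0.2209 + 0.1849 + 0.0100 = 0.4158
Σp_2ᵢ² = 0.79² + 0.19² + 0.02² = 0.6241 + 0.0361 + 0.0004 = 0.6606
O = 0.4550 / √(0.4158 × 0.6606) = 0.4550 / 0.524097 = 0.86816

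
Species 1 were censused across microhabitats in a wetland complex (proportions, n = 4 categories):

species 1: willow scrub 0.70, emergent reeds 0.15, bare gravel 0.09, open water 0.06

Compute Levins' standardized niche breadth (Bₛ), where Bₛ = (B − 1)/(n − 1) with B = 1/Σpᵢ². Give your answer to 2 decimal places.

0.30

Σpᵢ² = 0.70² + 0.15² + 0.09² + 0.06² = 0.4900 + 0.0225 + 0.0081 + 0.0036 = 0.5242
B = 1 / 0.5242 = 1.9077
Bₛ = (B − 1)/(n − 1) = (1.9077 − 1)/(4 − 1) = 0.9077/3 = 0.3026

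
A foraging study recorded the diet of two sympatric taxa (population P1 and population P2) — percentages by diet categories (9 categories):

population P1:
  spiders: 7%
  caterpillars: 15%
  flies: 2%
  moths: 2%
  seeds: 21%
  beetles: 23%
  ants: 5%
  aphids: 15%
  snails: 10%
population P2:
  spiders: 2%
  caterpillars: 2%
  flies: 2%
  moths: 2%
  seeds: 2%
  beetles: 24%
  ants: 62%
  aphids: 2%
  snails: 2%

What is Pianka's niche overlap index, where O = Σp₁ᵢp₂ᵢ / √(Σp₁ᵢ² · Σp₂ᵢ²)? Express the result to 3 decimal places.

0.377

Convert percentages to proportions (divide by 100).
Σ p₁ᵢp₂ᵢ = 0.0014 + 0.0030 + 0.0004 + 0.0004 + 0.0042 + 0.0552 + 0.0310 + 0.0030 + 0.0020 = 0.1006
Σp_1ᵢ² = 0.07² + 0.15² + 0.02² + 0.02² + 0.21² + 0.23² + 0.05² + 0.15² + 0.10² = 0.0049 + 0.0225 + 0.0004 + 0.0004 + 0.0441 + 0.0529 + 0.0025 + 0.0225 + 0.0100 = 0.1602
Σp_2ᵢ² = 0.02² + 0.02² + 0.02² + 0.02² + 0.02² + 0.24² + 0.62² + 0.02² + 0.02² = 0.0004 + 0.0004 + 0.0004 + 0.0004 + 0.0004 + 0.0576 + 0.3844 + 0.0004 + 0.0004 = 0.4448
O = 0.1006 / √(0.1602 × 0.4448) = 0.1006 / 0.266940 = 0.37686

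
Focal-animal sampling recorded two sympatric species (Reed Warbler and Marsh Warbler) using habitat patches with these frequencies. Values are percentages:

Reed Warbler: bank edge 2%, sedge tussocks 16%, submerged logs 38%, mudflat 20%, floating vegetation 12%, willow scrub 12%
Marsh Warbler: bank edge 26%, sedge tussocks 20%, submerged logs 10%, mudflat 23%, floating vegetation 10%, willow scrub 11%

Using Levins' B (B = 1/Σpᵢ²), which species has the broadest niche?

Marsh Warbler

Convert percentages to proportions (divide by 100).
Σp_Reedᵢ² = 0.02² + 0.16² + 0.38² + 0.20² + 0.12² + 0.12² = 0.0004 + 0.0256 + 0.1444 + 0.0400 + 0.0144 + 0.0144 = 0.2392
B_Reed = 1 / 0.2392 = 4.1806
Σp_Marsᵢ² = 0.26² + 0.20² + 0.10² + 0.23² + 0.10² + 0.11² = 0.0676 + 0.0400 + 0.0100 + 0.0529 + 0.0100 + 0.0121 = 0.1926
B_Mars = 1 / 0.1926 = 5.1921
Highest B → broadest niche (most generalist): Marsh Warbler (B = 5.19).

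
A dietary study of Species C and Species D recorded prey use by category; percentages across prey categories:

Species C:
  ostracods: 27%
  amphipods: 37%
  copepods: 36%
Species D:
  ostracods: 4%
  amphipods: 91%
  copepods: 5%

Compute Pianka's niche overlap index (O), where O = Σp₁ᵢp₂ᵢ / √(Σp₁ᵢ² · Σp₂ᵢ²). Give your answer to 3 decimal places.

0.688

Convert percentages to proportions (divide by 100).
Σ p₁ᵢp₂ᵢ = 0.0108 + 0.3367 + 0.0180 = 0.3655
Σp_1ᵢ² = 0.27² + 0.37² + 0.36² = 0.0729 + 0.1369 + 0.1296 = 0.3394
Σp_2ᵢ² = 0.04² + 0.91² + 0.05² = 0.0016 + 0.8281 + 0.0025 = 0.8322
O = 0.3655 / √(0.3394 × 0.8322) = 0.3655 / 0.531459 = 0.68773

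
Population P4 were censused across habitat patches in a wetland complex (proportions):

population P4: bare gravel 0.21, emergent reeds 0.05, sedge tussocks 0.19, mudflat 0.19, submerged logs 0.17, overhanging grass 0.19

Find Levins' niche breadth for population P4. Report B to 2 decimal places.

Σpᵢ² = 0.21² + 0.05² + 0.19² + 0.19² + 0.17² + 0.19² = 0.0441 + 0.0025 + 0.0361 + 0.0361 + 0.0289 + 0.0361 = 0.1838
B = 1 / 0.1838 = 5.4407

5.44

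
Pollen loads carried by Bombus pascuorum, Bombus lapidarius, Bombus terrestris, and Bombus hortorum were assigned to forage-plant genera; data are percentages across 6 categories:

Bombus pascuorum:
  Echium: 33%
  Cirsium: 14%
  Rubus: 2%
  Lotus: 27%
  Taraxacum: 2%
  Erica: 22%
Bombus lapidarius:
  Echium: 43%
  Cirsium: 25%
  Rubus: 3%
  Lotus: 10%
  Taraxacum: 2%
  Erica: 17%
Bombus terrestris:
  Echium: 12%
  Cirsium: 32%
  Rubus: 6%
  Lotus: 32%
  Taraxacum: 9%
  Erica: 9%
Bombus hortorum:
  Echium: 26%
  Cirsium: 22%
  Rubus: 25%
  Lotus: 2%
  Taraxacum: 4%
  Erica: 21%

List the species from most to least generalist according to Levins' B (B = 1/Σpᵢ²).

Bombus hortorum > Bombus terrestris > Bombus pascuorum > Bombus lapidarius

Convert percentages to proportions (divide by 100).
Σp_pascᵢ² = 0.33² + 0.14² + 0.02² + 0.27² + 0.02² + 0.22² = 0.1089 + 0.0196 + 0.0004 + 0.0729 + 0.0004 + 0.0484 = 0.2506
B_pasc = 1 / 0.2506 = 3.9904
Σp_lapiᵢ² = 0.43² + 0.25² + 0.03² + 0.10² + 0.02² + 0.17² = 0.1849 + 0.0625 + 0.0009 + 0.0100 + 0.0004 + 0.0289 = 0.2876
B_lapi = 1 / 0.2876 = 3.4771
Σp_terrᵢ² = 0.12² + 0.32² + 0.06² + 0.32² + 0.09² + 0.09² = 0.0144 + 0.1024 + 0.0036 + 0.1024 + 0.0081 + 0.0081 = 0.2390
B_terr = 1 / 0.2390 = 4.1841
Σp_hortᵢ² = 0.26² + 0.22² + 0.25² + 0.02² + 0.04² + 0.21² = 0.0676 + 0.0484 + 0.0625 + 0.0004 + 0.0016 + 0.0441 = 0.2246
B_hort = 1 / 0.2246 = 4.4524
Ranking by B (broadest → narrowest): Bombus hortorum (4.45) > Bombus terrestris (4.18) > Bombus pascuorum (3.99) > Bombus lapidarius (3.48)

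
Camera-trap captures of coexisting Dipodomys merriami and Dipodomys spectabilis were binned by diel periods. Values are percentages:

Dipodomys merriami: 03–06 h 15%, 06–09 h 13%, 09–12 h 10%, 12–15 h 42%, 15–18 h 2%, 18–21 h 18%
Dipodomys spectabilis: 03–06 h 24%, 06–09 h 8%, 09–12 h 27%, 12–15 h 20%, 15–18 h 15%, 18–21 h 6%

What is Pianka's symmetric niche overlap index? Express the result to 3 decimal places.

Convert percentages to proportions (divide by 100).
Σ p₁ᵢp₂ᵢ = 0.0360 + 0.0104 + 0.0270 + 0.0840 + 0.0030 + 0.0108 = 0.1712
Σp_1ᵢ² = 0.15² + 0.13² + 0.10² + 0.42² + 0.02² + 0.18² = 0.0225 + 0.0169 + 0.0100 + 0.1764 + 0.0004 + 0.0324 = 0.2586
Σp_2ᵢ² = 0.24² + 0.08² + 0.27² + 0.20² + 0.15² + 0.06² = 0.0576 + 0.0064 + 0.0729 + 0.0400 + 0.0225 + 0.0036 = 0.2030
O = 0.1712 / √(0.2586 × 0.2030) = 0.1712 / 0.229120 = 0.74721

0.747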